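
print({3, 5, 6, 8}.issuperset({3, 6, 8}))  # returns True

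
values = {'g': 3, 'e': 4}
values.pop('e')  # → 4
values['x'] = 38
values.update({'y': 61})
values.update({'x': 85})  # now {'g': 3, 'x': 85, 'y': 61}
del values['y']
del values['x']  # {'g': 3}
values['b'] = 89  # {'g': 3, 'b': 89}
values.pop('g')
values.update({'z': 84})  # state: {'b': 89, 'z': 84}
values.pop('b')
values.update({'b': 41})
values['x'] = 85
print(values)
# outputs {'z': 84, 'b': 41, 'x': 85}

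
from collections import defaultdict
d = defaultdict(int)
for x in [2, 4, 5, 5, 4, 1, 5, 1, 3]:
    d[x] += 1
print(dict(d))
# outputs {2: 1, 4: 2, 5: 3, 1: 2, 3: 1}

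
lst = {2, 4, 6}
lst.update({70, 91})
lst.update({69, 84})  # {2, 4, 6, 69, 70, 84, 91}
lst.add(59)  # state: {2, 4, 6, 59, 69, 70, 84, 91}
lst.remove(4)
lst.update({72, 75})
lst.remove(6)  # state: {2, 59, 69, 70, 72, 75, 84, 91}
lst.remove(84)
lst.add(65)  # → {2, 59, 65, 69, 70, 72, 75, 91}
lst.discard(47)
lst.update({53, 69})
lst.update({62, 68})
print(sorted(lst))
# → [2, 53, 59, 62, 65, 68, 69, 70, 72, 75, 91]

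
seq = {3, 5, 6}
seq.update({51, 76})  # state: {3, 5, 6, 51, 76}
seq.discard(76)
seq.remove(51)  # {3, 5, 6}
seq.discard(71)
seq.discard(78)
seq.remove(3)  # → {5, 6}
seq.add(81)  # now {5, 6, 81}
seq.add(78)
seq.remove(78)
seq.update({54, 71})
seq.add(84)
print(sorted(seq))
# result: [5, 6, 54, 71, 81, 84]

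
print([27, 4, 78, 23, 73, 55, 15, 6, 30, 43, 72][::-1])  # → [72, 43, 30, 6, 15, 55, 73, 23, 78, 4, 27]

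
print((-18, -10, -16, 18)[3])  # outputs 18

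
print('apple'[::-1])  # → elppa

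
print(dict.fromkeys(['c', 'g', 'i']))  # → {'c': None, 'g': None, 'i': None}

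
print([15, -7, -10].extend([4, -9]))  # None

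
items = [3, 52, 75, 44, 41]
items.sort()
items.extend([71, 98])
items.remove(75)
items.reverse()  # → [98, 71, 52, 44, 41, 3]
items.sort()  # [3, 41, 44, 52, 71, 98]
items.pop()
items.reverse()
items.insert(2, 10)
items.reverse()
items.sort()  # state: [3, 10, 41, 44, 52, 71]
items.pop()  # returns 71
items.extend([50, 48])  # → [3, 10, 41, 44, 52, 50, 48]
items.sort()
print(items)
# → [3, 10, 41, 44, 48, 50, 52]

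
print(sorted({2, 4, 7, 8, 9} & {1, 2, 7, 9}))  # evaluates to [2, 7, 9]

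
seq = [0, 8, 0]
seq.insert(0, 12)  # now [12, 0, 8, 0]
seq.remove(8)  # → [12, 0, 0]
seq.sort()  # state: [0, 0, 12]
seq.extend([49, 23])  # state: [0, 0, 12, 49, 23]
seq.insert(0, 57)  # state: [57, 0, 0, 12, 49, 23]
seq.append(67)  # [57, 0, 0, 12, 49, 23, 67]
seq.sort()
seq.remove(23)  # [0, 0, 12, 49, 57, 67]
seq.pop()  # 67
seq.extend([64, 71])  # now [0, 0, 12, 49, 57, 64, 71]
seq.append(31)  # [0, 0, 12, 49, 57, 64, 71, 31]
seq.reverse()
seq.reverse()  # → [0, 0, 12, 49, 57, 64, 71, 31]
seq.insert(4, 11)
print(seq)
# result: [0, 0, 12, 49, 11, 57, 64, 71, 31]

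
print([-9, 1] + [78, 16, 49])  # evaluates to [-9, 1, 78, 16, 49]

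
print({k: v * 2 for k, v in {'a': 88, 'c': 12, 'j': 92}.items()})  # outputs {'a': 176, 'c': 24, 'j': 184}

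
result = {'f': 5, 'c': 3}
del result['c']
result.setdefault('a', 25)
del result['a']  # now {'f': 5}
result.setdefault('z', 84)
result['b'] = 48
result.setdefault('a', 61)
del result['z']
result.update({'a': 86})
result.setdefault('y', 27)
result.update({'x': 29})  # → {'f': 5, 'b': 48, 'a': 86, 'y': 27, 'x': 29}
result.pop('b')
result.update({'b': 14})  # {'f': 5, 'a': 86, 'y': 27, 'x': 29, 'b': 14}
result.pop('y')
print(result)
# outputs {'f': 5, 'a': 86, 'x': 29, 'b': 14}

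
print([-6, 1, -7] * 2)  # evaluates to [-6, 1, -7, -6, 1, -7]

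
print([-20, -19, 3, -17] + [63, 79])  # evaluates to [-20, -19, 3, -17, 63, 79]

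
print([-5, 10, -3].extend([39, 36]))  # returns None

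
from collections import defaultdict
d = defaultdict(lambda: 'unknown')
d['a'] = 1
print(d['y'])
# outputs unknown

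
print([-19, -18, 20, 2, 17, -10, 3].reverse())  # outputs None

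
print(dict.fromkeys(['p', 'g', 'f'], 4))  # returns {'p': 4, 'g': 4, 'f': 4}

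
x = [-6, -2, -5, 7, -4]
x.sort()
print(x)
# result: [-6, -5, -4, -2, 7]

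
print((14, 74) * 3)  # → (14, 74, 14, 74, 14, 74)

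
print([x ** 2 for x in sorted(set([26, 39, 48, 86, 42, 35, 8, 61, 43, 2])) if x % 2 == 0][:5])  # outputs [4, 64, 676, 1764, 2304]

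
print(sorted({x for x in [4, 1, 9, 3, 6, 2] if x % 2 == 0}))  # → [2, 4, 6]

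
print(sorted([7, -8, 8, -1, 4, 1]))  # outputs [-8, -1, 1, 4, 7, 8]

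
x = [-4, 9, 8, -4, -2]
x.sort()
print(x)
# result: [-4, -4, -2, 8, 9]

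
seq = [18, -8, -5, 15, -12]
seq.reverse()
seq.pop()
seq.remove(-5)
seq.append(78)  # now [-12, 15, -8, 78]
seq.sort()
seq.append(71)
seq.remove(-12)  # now [-8, 15, 78, 71]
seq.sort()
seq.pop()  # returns 78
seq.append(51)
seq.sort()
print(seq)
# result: [-8, 15, 51, 71]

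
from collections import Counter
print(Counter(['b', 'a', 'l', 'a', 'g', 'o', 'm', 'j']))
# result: Counter({'a': 2, 'b': 1, 'l': 1, 'g': 1, 'o': 1, 'm': 1, 'j': 1})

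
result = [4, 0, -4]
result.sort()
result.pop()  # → 4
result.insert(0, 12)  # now [12, -4, 0]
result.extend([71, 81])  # [12, -4, 0, 71, 81]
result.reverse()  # [81, 71, 0, -4, 12]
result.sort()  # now [-4, 0, 12, 71, 81]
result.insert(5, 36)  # [-4, 0, 12, 71, 81, 36]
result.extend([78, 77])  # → [-4, 0, 12, 71, 81, 36, 78, 77]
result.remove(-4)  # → [0, 12, 71, 81, 36, 78, 77]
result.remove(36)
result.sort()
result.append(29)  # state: [0, 12, 71, 77, 78, 81, 29]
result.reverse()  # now [29, 81, 78, 77, 71, 12, 0]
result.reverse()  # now [0, 12, 71, 77, 78, 81, 29]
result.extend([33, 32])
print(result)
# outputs [0, 12, 71, 77, 78, 81, 29, 33, 32]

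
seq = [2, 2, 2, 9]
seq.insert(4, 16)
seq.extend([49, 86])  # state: [2, 2, 2, 9, 16, 49, 86]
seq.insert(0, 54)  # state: [54, 2, 2, 2, 9, 16, 49, 86]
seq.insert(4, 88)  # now [54, 2, 2, 2, 88, 9, 16, 49, 86]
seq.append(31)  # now [54, 2, 2, 2, 88, 9, 16, 49, 86, 31]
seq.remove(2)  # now [54, 2, 2, 88, 9, 16, 49, 86, 31]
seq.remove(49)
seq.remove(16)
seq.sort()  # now [2, 2, 9, 31, 54, 86, 88]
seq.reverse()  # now [88, 86, 54, 31, 9, 2, 2]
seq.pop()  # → 2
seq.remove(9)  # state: [88, 86, 54, 31, 2]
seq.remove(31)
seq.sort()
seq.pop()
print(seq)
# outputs [2, 54, 86]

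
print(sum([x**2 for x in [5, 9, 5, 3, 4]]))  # 156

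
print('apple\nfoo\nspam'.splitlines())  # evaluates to ['apple', 'foo', 'spam']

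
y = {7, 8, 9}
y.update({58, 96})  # {7, 8, 9, 58, 96}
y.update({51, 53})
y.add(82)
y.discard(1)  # {7, 8, 9, 51, 53, 58, 82, 96}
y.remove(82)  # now {7, 8, 9, 51, 53, 58, 96}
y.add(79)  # {7, 8, 9, 51, 53, 58, 79, 96}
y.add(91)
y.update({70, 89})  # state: {7, 8, 9, 51, 53, 58, 70, 79, 89, 91, 96}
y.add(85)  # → {7, 8, 9, 51, 53, 58, 70, 79, 85, 89, 91, 96}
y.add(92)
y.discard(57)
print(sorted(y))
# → [7, 8, 9, 51, 53, 58, 70, 79, 85, 89, 91, 92, 96]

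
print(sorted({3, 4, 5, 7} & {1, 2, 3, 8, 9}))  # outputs [3]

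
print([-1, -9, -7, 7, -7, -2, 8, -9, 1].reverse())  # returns None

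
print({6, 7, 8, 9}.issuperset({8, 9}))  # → True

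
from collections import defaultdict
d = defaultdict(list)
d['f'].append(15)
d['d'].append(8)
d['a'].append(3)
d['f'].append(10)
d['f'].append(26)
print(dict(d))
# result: {'f': [15, 10, 26], 'd': [8], 'a': [3]}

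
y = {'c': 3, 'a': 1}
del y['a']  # {'c': 3}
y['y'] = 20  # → {'c': 3, 'y': 20}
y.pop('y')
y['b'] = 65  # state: {'c': 3, 'b': 65}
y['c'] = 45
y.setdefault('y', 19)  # 19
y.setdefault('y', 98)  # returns 19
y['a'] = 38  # {'c': 45, 'b': 65, 'y': 19, 'a': 38}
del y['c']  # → {'b': 65, 'y': 19, 'a': 38}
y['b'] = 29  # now {'b': 29, 'y': 19, 'a': 38}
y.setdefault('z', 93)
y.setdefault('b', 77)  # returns 29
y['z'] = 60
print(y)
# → {'b': 29, 'y': 19, 'a': 38, 'z': 60}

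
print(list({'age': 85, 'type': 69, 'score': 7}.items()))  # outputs [('age', 85), ('type', 69), ('score', 7)]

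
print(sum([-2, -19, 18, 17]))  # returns 14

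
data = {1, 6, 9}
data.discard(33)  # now {1, 6, 9}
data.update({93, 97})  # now {1, 6, 9, 93, 97}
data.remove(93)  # {1, 6, 9, 97}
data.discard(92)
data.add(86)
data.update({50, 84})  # {1, 6, 9, 50, 84, 86, 97}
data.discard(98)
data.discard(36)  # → {1, 6, 9, 50, 84, 86, 97}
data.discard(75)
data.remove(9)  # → {1, 6, 50, 84, 86, 97}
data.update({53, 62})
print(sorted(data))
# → [1, 6, 50, 53, 62, 84, 86, 97]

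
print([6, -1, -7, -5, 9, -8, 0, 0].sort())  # None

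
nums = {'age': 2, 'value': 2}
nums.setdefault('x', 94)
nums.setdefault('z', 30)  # 30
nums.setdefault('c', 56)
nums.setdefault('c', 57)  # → 56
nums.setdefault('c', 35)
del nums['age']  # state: {'value': 2, 'x': 94, 'z': 30, 'c': 56}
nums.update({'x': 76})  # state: {'value': 2, 'x': 76, 'z': 30, 'c': 56}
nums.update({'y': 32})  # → {'value': 2, 'x': 76, 'z': 30, 'c': 56, 'y': 32}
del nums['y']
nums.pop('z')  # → 30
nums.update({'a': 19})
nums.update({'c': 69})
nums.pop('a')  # 19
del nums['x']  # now {'value': 2, 'c': 69}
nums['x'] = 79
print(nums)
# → {'value': 2, 'c': 69, 'x': 79}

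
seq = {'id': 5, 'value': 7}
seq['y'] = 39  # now {'id': 5, 'value': 7, 'y': 39}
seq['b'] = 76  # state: {'id': 5, 'value': 7, 'y': 39, 'b': 76}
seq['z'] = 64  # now {'id': 5, 'value': 7, 'y': 39, 'b': 76, 'z': 64}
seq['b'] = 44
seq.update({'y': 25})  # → {'id': 5, 'value': 7, 'y': 25, 'b': 44, 'z': 64}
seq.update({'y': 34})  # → {'id': 5, 'value': 7, 'y': 34, 'b': 44, 'z': 64}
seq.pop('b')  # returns 44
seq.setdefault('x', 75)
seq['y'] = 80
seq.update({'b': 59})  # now {'id': 5, 'value': 7, 'y': 80, 'z': 64, 'x': 75, 'b': 59}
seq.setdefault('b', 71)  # 59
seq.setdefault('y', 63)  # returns 80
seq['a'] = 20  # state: {'id': 5, 'value': 7, 'y': 80, 'z': 64, 'x': 75, 'b': 59, 'a': 20}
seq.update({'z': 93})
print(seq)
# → {'id': 5, 'value': 7, 'y': 80, 'z': 93, 'x': 75, 'b': 59, 'a': 20}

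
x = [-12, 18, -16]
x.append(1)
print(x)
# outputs [-12, 18, -16, 1]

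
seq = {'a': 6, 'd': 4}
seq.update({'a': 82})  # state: {'a': 82, 'd': 4}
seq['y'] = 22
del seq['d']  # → {'a': 82, 'y': 22}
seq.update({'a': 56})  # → {'a': 56, 'y': 22}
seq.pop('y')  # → 22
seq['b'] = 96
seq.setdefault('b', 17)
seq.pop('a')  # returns 56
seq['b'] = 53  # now {'b': 53}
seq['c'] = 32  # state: {'b': 53, 'c': 32}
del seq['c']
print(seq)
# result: {'b': 53}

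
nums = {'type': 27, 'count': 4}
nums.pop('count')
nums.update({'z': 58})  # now {'type': 27, 'z': 58}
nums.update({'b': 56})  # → {'type': 27, 'z': 58, 'b': 56}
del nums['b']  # {'type': 27, 'z': 58}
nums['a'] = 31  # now {'type': 27, 'z': 58, 'a': 31}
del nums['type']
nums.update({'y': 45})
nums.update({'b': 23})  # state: {'z': 58, 'a': 31, 'y': 45, 'b': 23}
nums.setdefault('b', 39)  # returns 23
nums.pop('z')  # 58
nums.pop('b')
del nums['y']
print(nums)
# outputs {'a': 31}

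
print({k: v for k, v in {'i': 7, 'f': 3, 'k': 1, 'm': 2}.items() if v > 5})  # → {'i': 7}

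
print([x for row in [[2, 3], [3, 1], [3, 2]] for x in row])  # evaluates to [2, 3, 3, 1, 3, 2]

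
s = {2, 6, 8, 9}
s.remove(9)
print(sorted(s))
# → [2, 6, 8]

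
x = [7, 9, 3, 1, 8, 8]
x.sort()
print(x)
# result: [1, 3, 7, 8, 8, 9]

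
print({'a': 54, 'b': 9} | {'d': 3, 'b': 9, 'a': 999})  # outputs {'a': 999, 'b': 9, 'd': 3}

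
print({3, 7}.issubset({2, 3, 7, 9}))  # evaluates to True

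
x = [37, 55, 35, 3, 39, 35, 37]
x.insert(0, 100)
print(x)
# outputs [100, 37, 55, 35, 3, 39, 35, 37]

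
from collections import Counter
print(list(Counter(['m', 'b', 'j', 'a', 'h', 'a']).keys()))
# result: ['m', 'b', 'j', 'a', 'h']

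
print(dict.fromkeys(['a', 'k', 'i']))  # {'a': None, 'k': None, 'i': None}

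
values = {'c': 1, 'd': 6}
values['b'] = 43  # {'c': 1, 'd': 6, 'b': 43}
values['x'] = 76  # {'c': 1, 'd': 6, 'b': 43, 'x': 76}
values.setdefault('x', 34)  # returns 76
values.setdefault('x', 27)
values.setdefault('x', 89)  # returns 76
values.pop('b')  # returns 43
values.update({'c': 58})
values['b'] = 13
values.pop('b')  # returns 13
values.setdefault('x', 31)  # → 76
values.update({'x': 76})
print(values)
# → {'c': 58, 'd': 6, 'x': 76}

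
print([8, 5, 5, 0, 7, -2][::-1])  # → [-2, 7, 0, 5, 5, 8]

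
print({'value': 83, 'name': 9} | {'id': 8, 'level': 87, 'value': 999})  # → {'value': 999, 'name': 9, 'id': 8, 'level': 87}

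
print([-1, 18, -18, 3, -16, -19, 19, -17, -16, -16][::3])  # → [-1, 3, 19, -16]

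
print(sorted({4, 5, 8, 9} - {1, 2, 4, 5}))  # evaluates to [8, 9]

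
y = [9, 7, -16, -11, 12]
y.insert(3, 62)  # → [9, 7, -16, 62, -11, 12]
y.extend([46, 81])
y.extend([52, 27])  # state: [9, 7, -16, 62, -11, 12, 46, 81, 52, 27]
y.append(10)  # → [9, 7, -16, 62, -11, 12, 46, 81, 52, 27, 10]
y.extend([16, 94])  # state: [9, 7, -16, 62, -11, 12, 46, 81, 52, 27, 10, 16, 94]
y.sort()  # [-16, -11, 7, 9, 10, 12, 16, 27, 46, 52, 62, 81, 94]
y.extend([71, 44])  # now [-16, -11, 7, 9, 10, 12, 16, 27, 46, 52, 62, 81, 94, 71, 44]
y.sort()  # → [-16, -11, 7, 9, 10, 12, 16, 27, 44, 46, 52, 62, 71, 81, 94]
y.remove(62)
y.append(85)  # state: [-16, -11, 7, 9, 10, 12, 16, 27, 44, 46, 52, 71, 81, 94, 85]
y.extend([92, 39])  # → [-16, -11, 7, 9, 10, 12, 16, 27, 44, 46, 52, 71, 81, 94, 85, 92, 39]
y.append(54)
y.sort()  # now [-16, -11, 7, 9, 10, 12, 16, 27, 39, 44, 46, 52, 54, 71, 81, 85, 92, 94]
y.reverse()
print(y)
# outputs [94, 92, 85, 81, 71, 54, 52, 46, 44, 39, 27, 16, 12, 10, 9, 7, -11, -16]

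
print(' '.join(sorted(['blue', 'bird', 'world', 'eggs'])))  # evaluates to bird blue eggs world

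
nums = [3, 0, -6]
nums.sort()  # [-6, 0, 3]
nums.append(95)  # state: [-6, 0, 3, 95]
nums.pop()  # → 95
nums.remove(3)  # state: [-6, 0]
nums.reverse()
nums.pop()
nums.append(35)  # [0, 35]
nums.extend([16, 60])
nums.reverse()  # [60, 16, 35, 0]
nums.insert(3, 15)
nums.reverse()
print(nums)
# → [0, 15, 35, 16, 60]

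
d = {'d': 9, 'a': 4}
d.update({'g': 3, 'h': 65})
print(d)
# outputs {'d': 9, 'a': 4, 'g': 3, 'h': 65}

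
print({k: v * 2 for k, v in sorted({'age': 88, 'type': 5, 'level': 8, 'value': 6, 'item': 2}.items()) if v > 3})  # {'age': 176, 'level': 16, 'type': 10, 'value': 12}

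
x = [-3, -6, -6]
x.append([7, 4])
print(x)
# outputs [-3, -6, -6, [7, 4]]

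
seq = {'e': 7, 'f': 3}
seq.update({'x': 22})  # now {'e': 7, 'f': 3, 'x': 22}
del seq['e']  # {'f': 3, 'x': 22}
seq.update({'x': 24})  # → {'f': 3, 'x': 24}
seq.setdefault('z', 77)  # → 77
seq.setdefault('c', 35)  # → 35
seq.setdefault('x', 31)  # 24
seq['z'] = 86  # {'f': 3, 'x': 24, 'z': 86, 'c': 35}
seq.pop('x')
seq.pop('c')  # 35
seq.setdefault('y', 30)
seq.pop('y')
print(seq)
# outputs {'f': 3, 'z': 86}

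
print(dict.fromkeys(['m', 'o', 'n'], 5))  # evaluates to {'m': 5, 'o': 5, 'n': 5}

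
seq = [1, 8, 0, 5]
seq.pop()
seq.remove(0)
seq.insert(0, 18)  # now [18, 1, 8]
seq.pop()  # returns 8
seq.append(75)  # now [18, 1, 75]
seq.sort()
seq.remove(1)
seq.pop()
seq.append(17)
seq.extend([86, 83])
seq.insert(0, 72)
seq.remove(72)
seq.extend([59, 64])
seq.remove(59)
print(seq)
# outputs [18, 17, 86, 83, 64]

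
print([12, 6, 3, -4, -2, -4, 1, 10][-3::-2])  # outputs [-4, -4, 6]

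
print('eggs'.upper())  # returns EGGS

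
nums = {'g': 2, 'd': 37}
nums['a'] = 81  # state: {'g': 2, 'd': 37, 'a': 81}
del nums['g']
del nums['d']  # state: {'a': 81}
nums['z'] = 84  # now {'a': 81, 'z': 84}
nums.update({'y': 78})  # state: {'a': 81, 'z': 84, 'y': 78}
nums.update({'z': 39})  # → {'a': 81, 'z': 39, 'y': 78}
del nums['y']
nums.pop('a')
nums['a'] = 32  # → {'z': 39, 'a': 32}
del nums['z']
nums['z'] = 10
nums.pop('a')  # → 32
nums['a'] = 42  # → {'z': 10, 'a': 42}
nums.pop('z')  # 10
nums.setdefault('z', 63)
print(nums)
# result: {'a': 42, 'z': 63}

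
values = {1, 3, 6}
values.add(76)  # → {1, 3, 6, 76}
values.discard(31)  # {1, 3, 6, 76}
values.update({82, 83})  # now {1, 3, 6, 76, 82, 83}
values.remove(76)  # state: {1, 3, 6, 82, 83}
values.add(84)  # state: {1, 3, 6, 82, 83, 84}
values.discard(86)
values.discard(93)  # {1, 3, 6, 82, 83, 84}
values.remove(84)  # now {1, 3, 6, 82, 83}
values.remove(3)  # {1, 6, 82, 83}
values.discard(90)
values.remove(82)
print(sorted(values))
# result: [1, 6, 83]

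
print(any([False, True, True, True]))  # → True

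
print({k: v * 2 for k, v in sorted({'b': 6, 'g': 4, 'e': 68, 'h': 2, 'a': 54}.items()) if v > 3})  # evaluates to {'a': 108, 'b': 12, 'e': 136, 'g': 8}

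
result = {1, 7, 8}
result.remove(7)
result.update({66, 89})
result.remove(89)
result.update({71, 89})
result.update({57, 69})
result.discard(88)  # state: {1, 8, 57, 66, 69, 71, 89}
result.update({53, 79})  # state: {1, 8, 53, 57, 66, 69, 71, 79, 89}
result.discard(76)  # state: {1, 8, 53, 57, 66, 69, 71, 79, 89}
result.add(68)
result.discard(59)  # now {1, 8, 53, 57, 66, 68, 69, 71, 79, 89}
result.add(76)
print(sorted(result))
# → [1, 8, 53, 57, 66, 68, 69, 71, 76, 79, 89]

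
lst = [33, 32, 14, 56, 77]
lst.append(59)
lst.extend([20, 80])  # [33, 32, 14, 56, 77, 59, 20, 80]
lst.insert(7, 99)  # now [33, 32, 14, 56, 77, 59, 20, 99, 80]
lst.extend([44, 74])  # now [33, 32, 14, 56, 77, 59, 20, 99, 80, 44, 74]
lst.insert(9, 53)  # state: [33, 32, 14, 56, 77, 59, 20, 99, 80, 53, 44, 74]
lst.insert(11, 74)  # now [33, 32, 14, 56, 77, 59, 20, 99, 80, 53, 44, 74, 74]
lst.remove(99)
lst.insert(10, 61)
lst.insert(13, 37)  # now [33, 32, 14, 56, 77, 59, 20, 80, 53, 44, 61, 74, 74, 37]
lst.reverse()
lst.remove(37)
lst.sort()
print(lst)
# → [14, 20, 32, 33, 44, 53, 56, 59, 61, 74, 74, 77, 80]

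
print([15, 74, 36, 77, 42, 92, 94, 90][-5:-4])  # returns [77]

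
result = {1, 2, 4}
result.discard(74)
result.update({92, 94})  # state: {1, 2, 4, 92, 94}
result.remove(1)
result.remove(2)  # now {4, 92, 94}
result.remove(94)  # {4, 92}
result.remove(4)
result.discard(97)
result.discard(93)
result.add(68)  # {68, 92}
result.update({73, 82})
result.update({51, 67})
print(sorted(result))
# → [51, 67, 68, 73, 82, 92]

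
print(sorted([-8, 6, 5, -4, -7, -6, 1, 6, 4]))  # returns [-8, -7, -6, -4, 1, 4, 5, 6, 6]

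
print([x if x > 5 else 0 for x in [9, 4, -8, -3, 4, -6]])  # [9, 0, 0, 0, 0, 0]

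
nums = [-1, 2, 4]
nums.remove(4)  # [-1, 2]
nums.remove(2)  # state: [-1]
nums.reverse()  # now [-1]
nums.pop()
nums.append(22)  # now [22]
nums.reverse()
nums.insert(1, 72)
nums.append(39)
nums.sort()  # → [22, 39, 72]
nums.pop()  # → 72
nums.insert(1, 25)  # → [22, 25, 39]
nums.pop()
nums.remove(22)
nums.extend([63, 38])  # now [25, 63, 38]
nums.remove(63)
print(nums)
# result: [25, 38]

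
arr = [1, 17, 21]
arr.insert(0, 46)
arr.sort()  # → [1, 17, 21, 46]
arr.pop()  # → 46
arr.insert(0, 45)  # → [45, 1, 17, 21]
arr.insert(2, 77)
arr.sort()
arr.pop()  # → 77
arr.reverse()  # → [45, 21, 17, 1]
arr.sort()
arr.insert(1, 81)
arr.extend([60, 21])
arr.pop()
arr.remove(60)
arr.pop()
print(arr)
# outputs [1, 81, 17, 21]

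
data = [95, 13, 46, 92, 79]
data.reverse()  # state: [79, 92, 46, 13, 95]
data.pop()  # 95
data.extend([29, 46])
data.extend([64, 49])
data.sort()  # [13, 29, 46, 46, 49, 64, 79, 92]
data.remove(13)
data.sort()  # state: [29, 46, 46, 49, 64, 79, 92]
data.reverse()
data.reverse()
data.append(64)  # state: [29, 46, 46, 49, 64, 79, 92, 64]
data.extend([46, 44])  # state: [29, 46, 46, 49, 64, 79, 92, 64, 46, 44]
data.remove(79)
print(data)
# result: [29, 46, 46, 49, 64, 92, 64, 46, 44]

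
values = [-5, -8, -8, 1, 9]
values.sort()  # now [-8, -8, -5, 1, 9]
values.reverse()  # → [9, 1, -5, -8, -8]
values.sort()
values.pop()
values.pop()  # 1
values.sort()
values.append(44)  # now [-8, -8, -5, 44]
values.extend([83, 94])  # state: [-8, -8, -5, 44, 83, 94]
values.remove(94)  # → [-8, -8, -5, 44, 83]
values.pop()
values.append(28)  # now [-8, -8, -5, 44, 28]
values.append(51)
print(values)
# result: [-8, -8, -5, 44, 28, 51]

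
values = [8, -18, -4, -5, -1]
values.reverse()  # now [-1, -5, -4, -18, 8]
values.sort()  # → [-18, -5, -4, -1, 8]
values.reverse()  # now [8, -1, -4, -5, -18]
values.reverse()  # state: [-18, -5, -4, -1, 8]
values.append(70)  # [-18, -5, -4, -1, 8, 70]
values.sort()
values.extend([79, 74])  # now [-18, -5, -4, -1, 8, 70, 79, 74]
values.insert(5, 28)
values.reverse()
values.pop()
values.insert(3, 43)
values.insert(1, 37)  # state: [74, 37, 79, 70, 43, 28, 8, -1, -4, -5]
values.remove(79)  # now [74, 37, 70, 43, 28, 8, -1, -4, -5]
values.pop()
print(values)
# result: [74, 37, 70, 43, 28, 8, -1, -4]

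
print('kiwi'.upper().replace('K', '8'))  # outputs 8IWI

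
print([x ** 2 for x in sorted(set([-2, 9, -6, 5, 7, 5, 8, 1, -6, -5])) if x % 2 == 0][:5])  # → [36, 4, 64]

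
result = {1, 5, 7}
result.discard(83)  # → {1, 5, 7}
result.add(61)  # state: {1, 5, 7, 61}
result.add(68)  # {1, 5, 7, 61, 68}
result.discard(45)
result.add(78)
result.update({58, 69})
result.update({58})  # {1, 5, 7, 58, 61, 68, 69, 78}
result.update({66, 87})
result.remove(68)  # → {1, 5, 7, 58, 61, 66, 69, 78, 87}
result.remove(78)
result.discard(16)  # {1, 5, 7, 58, 61, 66, 69, 87}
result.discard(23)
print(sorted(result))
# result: [1, 5, 7, 58, 61, 66, 69, 87]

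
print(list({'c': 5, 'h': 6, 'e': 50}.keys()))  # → ['c', 'h', 'e']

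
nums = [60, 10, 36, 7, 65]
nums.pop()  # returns 65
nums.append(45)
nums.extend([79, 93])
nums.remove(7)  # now [60, 10, 36, 45, 79, 93]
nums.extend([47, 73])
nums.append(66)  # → [60, 10, 36, 45, 79, 93, 47, 73, 66]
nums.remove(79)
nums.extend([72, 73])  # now [60, 10, 36, 45, 93, 47, 73, 66, 72, 73]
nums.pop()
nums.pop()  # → 72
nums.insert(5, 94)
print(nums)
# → [60, 10, 36, 45, 93, 94, 47, 73, 66]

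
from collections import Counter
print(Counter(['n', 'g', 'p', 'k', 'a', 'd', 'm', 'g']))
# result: Counter({'g': 2, 'n': 1, 'p': 1, 'k': 1, 'a': 1, 'd': 1, 'm': 1})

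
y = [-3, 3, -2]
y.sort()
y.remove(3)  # [-3, -2]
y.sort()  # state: [-3, -2]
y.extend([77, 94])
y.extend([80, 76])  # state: [-3, -2, 77, 94, 80, 76]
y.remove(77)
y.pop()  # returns 76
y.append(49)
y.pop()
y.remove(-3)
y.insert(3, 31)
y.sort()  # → [-2, 31, 80, 94]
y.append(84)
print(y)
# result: [-2, 31, 80, 94, 84]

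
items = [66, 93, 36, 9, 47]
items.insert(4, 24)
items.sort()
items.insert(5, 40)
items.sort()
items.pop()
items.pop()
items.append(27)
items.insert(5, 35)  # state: [9, 24, 36, 40, 47, 35, 27]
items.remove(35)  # [9, 24, 36, 40, 47, 27]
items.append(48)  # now [9, 24, 36, 40, 47, 27, 48]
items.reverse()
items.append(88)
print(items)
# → [48, 27, 47, 40, 36, 24, 9, 88]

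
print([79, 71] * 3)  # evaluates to [79, 71, 79, 71, 79, 71]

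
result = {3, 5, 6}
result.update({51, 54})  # {3, 5, 6, 51, 54}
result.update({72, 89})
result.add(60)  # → {3, 5, 6, 51, 54, 60, 72, 89}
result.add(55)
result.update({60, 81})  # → {3, 5, 6, 51, 54, 55, 60, 72, 81, 89}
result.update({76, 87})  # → {3, 5, 6, 51, 54, 55, 60, 72, 76, 81, 87, 89}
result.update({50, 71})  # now {3, 5, 6, 50, 51, 54, 55, 60, 71, 72, 76, 81, 87, 89}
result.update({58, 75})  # {3, 5, 6, 50, 51, 54, 55, 58, 60, 71, 72, 75, 76, 81, 87, 89}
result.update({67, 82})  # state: {3, 5, 6, 50, 51, 54, 55, 58, 60, 67, 71, 72, 75, 76, 81, 82, 87, 89}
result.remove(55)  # {3, 5, 6, 50, 51, 54, 58, 60, 67, 71, 72, 75, 76, 81, 82, 87, 89}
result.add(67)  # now {3, 5, 6, 50, 51, 54, 58, 60, 67, 71, 72, 75, 76, 81, 82, 87, 89}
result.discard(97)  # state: {3, 5, 6, 50, 51, 54, 58, 60, 67, 71, 72, 75, 76, 81, 82, 87, 89}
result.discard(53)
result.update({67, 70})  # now {3, 5, 6, 50, 51, 54, 58, 60, 67, 70, 71, 72, 75, 76, 81, 82, 87, 89}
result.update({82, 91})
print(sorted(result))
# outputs [3, 5, 6, 50, 51, 54, 58, 60, 67, 70, 71, 72, 75, 76, 81, 82, 87, 89, 91]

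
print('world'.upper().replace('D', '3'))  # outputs WORL3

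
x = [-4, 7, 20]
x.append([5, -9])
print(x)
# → [-4, 7, 20, [5, -9]]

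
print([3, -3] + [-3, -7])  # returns [3, -3, -3, -7]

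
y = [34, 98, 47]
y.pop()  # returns 47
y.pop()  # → 98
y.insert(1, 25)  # [34, 25]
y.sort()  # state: [25, 34]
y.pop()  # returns 34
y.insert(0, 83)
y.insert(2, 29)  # [83, 25, 29]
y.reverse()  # [29, 25, 83]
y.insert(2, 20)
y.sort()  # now [20, 25, 29, 83]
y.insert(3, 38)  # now [20, 25, 29, 38, 83]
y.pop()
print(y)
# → [20, 25, 29, 38]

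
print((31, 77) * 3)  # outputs (31, 77, 31, 77, 31, 77)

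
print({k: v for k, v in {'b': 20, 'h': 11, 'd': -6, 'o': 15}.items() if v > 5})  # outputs {'b': 20, 'h': 11, 'o': 15}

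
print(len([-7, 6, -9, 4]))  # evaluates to 4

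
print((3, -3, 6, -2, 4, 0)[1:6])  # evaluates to (-3, 6, -2, 4, 0)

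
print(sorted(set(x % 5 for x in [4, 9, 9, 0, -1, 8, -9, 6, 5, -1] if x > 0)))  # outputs [0, 1, 3, 4]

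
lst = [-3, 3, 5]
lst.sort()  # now [-3, 3, 5]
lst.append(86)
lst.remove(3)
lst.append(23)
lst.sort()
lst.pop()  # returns 86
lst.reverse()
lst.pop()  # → -3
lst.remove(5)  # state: [23]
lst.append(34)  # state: [23, 34]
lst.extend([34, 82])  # [23, 34, 34, 82]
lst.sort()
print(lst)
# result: [23, 34, 34, 82]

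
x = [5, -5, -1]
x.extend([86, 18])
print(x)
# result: [5, -5, -1, 86, 18]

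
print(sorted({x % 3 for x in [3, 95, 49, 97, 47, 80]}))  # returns [0, 1, 2]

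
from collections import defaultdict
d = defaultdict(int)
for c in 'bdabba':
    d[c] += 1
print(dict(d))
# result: {'b': 3, 'd': 1, 'a': 2}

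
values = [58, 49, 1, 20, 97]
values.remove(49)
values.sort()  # [1, 20, 58, 97]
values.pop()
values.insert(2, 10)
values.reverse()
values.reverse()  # [1, 20, 10, 58]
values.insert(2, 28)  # [1, 20, 28, 10, 58]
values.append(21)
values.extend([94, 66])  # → [1, 20, 28, 10, 58, 21, 94, 66]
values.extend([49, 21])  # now [1, 20, 28, 10, 58, 21, 94, 66, 49, 21]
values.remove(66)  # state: [1, 20, 28, 10, 58, 21, 94, 49, 21]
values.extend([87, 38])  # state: [1, 20, 28, 10, 58, 21, 94, 49, 21, 87, 38]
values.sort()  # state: [1, 10, 20, 21, 21, 28, 38, 49, 58, 87, 94]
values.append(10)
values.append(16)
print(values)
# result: [1, 10, 20, 21, 21, 28, 38, 49, 58, 87, 94, 10, 16]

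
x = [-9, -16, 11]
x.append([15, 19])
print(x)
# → [-9, -16, 11, [15, 19]]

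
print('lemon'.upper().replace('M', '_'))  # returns LE_ON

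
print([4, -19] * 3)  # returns [4, -19, 4, -19, 4, -19]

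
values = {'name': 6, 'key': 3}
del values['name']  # {'key': 3}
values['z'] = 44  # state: {'key': 3, 'z': 44}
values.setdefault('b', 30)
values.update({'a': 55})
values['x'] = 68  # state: {'key': 3, 'z': 44, 'b': 30, 'a': 55, 'x': 68}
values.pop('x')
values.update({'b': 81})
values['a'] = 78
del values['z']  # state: {'key': 3, 'b': 81, 'a': 78}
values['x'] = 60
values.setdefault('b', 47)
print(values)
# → {'key': 3, 'b': 81, 'a': 78, 'x': 60}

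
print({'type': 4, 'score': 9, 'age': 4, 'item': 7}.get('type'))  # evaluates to 4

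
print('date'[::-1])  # etad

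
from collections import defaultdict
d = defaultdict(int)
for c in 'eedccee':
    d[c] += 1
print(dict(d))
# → {'e': 4, 'd': 1, 'c': 2}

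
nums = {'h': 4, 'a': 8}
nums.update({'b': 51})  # {'h': 4, 'a': 8, 'b': 51}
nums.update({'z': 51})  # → {'h': 4, 'a': 8, 'b': 51, 'z': 51}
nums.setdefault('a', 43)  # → 8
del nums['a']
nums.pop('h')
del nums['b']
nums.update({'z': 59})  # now {'z': 59}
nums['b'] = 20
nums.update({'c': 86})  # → {'z': 59, 'b': 20, 'c': 86}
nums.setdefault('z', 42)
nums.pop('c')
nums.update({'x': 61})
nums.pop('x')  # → 61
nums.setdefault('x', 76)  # 76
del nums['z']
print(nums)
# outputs {'b': 20, 'x': 76}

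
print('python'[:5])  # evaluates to pytho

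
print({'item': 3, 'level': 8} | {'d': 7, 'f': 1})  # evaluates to {'item': 3, 'level': 8, 'd': 7, 'f': 1}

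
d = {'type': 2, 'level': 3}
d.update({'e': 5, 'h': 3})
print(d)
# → {'type': 2, 'level': 3, 'e': 5, 'h': 3}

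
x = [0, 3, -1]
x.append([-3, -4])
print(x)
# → [0, 3, -1, [-3, -4]]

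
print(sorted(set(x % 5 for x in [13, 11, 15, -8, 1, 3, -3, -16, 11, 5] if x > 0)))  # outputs [0, 1, 3]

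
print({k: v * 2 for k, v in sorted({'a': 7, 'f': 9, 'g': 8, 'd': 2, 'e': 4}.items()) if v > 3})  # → {'a': 14, 'e': 8, 'f': 18, 'g': 16}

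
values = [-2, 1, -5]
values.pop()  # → -5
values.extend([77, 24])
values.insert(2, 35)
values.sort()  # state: [-2, 1, 24, 35, 77]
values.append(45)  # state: [-2, 1, 24, 35, 77, 45]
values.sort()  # [-2, 1, 24, 35, 45, 77]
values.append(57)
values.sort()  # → [-2, 1, 24, 35, 45, 57, 77]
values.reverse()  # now [77, 57, 45, 35, 24, 1, -2]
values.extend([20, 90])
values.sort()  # [-2, 1, 20, 24, 35, 45, 57, 77, 90]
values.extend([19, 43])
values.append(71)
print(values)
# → [-2, 1, 20, 24, 35, 45, 57, 77, 90, 19, 43, 71]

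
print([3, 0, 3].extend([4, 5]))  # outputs None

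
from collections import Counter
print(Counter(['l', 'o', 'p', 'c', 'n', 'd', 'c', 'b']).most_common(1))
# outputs [('c', 2)]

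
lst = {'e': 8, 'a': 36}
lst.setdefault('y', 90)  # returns 90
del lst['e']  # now {'a': 36, 'y': 90}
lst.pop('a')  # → 36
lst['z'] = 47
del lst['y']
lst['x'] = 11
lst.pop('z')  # 47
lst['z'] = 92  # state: {'x': 11, 'z': 92}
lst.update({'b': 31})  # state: {'x': 11, 'z': 92, 'b': 31}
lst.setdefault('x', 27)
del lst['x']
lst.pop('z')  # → 92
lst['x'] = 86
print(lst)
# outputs {'b': 31, 'x': 86}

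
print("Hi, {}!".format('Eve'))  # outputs Hi, Eve!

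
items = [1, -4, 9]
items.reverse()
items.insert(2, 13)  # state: [9, -4, 13, 1]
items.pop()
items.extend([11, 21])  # [9, -4, 13, 11, 21]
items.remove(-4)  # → [9, 13, 11, 21]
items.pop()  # 21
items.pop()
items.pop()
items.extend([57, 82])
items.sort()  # [9, 57, 82]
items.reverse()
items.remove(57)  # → [82, 9]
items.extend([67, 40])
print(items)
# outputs [82, 9, 67, 40]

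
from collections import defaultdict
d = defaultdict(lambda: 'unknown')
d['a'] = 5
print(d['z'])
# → unknown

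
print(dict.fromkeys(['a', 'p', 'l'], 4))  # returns {'a': 4, 'p': 4, 'l': 4}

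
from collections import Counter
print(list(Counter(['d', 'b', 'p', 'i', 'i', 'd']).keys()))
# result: ['d', 'b', 'p', 'i']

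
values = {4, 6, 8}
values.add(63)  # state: {4, 6, 8, 63}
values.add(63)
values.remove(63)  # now {4, 6, 8}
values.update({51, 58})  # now {4, 6, 8, 51, 58}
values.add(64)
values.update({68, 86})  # {4, 6, 8, 51, 58, 64, 68, 86}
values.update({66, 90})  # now {4, 6, 8, 51, 58, 64, 66, 68, 86, 90}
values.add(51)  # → {4, 6, 8, 51, 58, 64, 66, 68, 86, 90}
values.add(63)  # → {4, 6, 8, 51, 58, 63, 64, 66, 68, 86, 90}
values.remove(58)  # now {4, 6, 8, 51, 63, 64, 66, 68, 86, 90}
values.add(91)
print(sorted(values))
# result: [4, 6, 8, 51, 63, 64, 66, 68, 86, 90, 91]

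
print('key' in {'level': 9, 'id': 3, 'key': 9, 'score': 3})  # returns True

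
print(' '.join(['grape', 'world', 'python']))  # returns grape world python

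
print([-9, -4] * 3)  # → [-9, -4, -9, -4, -9, -4]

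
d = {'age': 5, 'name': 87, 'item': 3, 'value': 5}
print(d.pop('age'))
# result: 5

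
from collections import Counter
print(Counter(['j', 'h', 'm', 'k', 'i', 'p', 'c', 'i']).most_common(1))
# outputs [('i', 2)]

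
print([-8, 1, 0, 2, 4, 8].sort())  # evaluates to None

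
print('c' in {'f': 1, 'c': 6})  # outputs True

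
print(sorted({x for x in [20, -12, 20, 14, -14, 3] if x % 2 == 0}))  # [-14, -12, 14, 20]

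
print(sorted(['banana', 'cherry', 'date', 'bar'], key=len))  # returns ['bar', 'date', 'banana', 'cherry']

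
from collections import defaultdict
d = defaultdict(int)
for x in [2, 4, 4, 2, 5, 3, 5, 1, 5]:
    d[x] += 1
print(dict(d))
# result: {2: 2, 4: 2, 5: 3, 3: 1, 1: 1}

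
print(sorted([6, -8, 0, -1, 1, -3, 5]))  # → [-8, -3, -1, 0, 1, 5, 6]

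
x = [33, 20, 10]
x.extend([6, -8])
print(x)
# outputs [33, 20, 10, 6, -8]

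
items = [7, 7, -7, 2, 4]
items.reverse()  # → [4, 2, -7, 7, 7]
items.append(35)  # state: [4, 2, -7, 7, 7, 35]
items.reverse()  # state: [35, 7, 7, -7, 2, 4]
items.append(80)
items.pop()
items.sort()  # [-7, 2, 4, 7, 7, 35]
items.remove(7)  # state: [-7, 2, 4, 7, 35]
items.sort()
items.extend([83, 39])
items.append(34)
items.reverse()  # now [34, 39, 83, 35, 7, 4, 2, -7]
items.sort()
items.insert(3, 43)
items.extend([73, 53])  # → [-7, 2, 4, 43, 7, 34, 35, 39, 83, 73, 53]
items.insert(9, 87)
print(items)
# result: [-7, 2, 4, 43, 7, 34, 35, 39, 83, 87, 73, 53]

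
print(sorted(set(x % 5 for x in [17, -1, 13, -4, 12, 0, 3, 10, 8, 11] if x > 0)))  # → [0, 1, 2, 3]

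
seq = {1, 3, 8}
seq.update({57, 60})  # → {1, 3, 8, 57, 60}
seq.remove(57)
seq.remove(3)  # {1, 8, 60}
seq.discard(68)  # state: {1, 8, 60}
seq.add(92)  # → {1, 8, 60, 92}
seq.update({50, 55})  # {1, 8, 50, 55, 60, 92}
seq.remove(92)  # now {1, 8, 50, 55, 60}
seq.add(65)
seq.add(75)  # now {1, 8, 50, 55, 60, 65, 75}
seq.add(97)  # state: {1, 8, 50, 55, 60, 65, 75, 97}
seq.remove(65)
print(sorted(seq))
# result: [1, 8, 50, 55, 60, 75, 97]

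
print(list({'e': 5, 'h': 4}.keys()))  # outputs ['e', 'h']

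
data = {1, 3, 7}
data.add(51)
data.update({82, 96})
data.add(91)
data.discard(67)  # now {1, 3, 7, 51, 82, 91, 96}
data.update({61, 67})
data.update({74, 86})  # {1, 3, 7, 51, 61, 67, 74, 82, 86, 91, 96}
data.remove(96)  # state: {1, 3, 7, 51, 61, 67, 74, 82, 86, 91}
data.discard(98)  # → {1, 3, 7, 51, 61, 67, 74, 82, 86, 91}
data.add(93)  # {1, 3, 7, 51, 61, 67, 74, 82, 86, 91, 93}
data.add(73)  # {1, 3, 7, 51, 61, 67, 73, 74, 82, 86, 91, 93}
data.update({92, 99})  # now {1, 3, 7, 51, 61, 67, 73, 74, 82, 86, 91, 92, 93, 99}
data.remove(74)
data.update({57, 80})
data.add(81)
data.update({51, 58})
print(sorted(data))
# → [1, 3, 7, 51, 57, 58, 61, 67, 73, 80, 81, 82, 86, 91, 92, 93, 99]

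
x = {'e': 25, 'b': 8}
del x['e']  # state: {'b': 8}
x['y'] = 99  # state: {'b': 8, 'y': 99}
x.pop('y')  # 99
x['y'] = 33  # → {'b': 8, 'y': 33}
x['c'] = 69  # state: {'b': 8, 'y': 33, 'c': 69}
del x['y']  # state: {'b': 8, 'c': 69}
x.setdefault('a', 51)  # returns 51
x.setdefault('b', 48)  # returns 8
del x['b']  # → {'c': 69, 'a': 51}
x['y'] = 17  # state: {'c': 69, 'a': 51, 'y': 17}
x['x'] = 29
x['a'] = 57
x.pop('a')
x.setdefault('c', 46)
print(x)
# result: {'c': 69, 'y': 17, 'x': 29}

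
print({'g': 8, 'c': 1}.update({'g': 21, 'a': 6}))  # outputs None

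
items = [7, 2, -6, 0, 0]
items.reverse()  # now [0, 0, -6, 2, 7]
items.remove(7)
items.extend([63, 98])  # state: [0, 0, -6, 2, 63, 98]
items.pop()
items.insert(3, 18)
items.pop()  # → 63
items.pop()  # 2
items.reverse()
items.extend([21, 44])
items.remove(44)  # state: [18, -6, 0, 0, 21]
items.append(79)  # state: [18, -6, 0, 0, 21, 79]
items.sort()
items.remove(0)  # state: [-6, 0, 18, 21, 79]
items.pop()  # 79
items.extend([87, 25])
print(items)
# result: [-6, 0, 18, 21, 87, 25]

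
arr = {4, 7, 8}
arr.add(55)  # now {4, 7, 8, 55}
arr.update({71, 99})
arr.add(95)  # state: {4, 7, 8, 55, 71, 95, 99}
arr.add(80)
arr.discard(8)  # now {4, 7, 55, 71, 80, 95, 99}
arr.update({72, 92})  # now {4, 7, 55, 71, 72, 80, 92, 95, 99}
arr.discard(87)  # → {4, 7, 55, 71, 72, 80, 92, 95, 99}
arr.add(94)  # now {4, 7, 55, 71, 72, 80, 92, 94, 95, 99}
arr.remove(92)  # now {4, 7, 55, 71, 72, 80, 94, 95, 99}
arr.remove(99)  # {4, 7, 55, 71, 72, 80, 94, 95}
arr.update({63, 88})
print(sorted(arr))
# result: [4, 7, 55, 63, 71, 72, 80, 88, 94, 95]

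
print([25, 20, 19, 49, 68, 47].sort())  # None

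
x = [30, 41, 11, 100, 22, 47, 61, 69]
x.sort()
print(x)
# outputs [11, 22, 30, 41, 47, 61, 69, 100]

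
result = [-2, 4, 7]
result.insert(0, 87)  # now [87, -2, 4, 7]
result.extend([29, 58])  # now [87, -2, 4, 7, 29, 58]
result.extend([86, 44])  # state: [87, -2, 4, 7, 29, 58, 86, 44]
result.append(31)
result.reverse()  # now [31, 44, 86, 58, 29, 7, 4, -2, 87]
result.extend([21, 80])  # [31, 44, 86, 58, 29, 7, 4, -2, 87, 21, 80]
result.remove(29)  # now [31, 44, 86, 58, 7, 4, -2, 87, 21, 80]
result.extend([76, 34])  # [31, 44, 86, 58, 7, 4, -2, 87, 21, 80, 76, 34]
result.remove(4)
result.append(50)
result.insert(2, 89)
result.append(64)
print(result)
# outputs [31, 44, 89, 86, 58, 7, -2, 87, 21, 80, 76, 34, 50, 64]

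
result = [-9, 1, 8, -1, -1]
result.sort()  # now [-9, -1, -1, 1, 8]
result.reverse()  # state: [8, 1, -1, -1, -9]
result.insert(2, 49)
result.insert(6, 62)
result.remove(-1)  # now [8, 1, 49, -1, -9, 62]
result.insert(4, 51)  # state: [8, 1, 49, -1, 51, -9, 62]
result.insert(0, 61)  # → [61, 8, 1, 49, -1, 51, -9, 62]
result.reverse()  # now [62, -9, 51, -1, 49, 1, 8, 61]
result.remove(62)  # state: [-9, 51, -1, 49, 1, 8, 61]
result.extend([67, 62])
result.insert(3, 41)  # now [-9, 51, -1, 41, 49, 1, 8, 61, 67, 62]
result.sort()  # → [-9, -1, 1, 8, 41, 49, 51, 61, 62, 67]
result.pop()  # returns 67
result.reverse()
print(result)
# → [62, 61, 51, 49, 41, 8, 1, -1, -9]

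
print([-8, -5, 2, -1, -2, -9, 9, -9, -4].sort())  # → None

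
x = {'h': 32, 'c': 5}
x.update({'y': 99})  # {'h': 32, 'c': 5, 'y': 99}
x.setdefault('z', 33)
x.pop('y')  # 99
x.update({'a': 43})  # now {'h': 32, 'c': 5, 'z': 33, 'a': 43}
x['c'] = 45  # {'h': 32, 'c': 45, 'z': 33, 'a': 43}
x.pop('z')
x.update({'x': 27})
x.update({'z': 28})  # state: {'h': 32, 'c': 45, 'a': 43, 'x': 27, 'z': 28}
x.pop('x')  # 27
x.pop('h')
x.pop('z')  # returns 28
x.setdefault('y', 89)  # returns 89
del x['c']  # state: {'a': 43, 'y': 89}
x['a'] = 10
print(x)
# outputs {'a': 10, 'y': 89}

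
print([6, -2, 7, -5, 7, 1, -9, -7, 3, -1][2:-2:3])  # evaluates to [7, 1]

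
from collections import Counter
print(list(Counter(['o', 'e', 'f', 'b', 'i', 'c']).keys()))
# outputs ['o', 'e', 'f', 'b', 'i', 'c']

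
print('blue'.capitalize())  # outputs Blue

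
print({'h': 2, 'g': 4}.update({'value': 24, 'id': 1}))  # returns None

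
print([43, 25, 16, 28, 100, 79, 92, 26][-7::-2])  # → [25]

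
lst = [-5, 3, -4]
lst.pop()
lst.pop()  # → 3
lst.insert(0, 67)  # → [67, -5]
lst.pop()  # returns -5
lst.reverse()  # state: [67]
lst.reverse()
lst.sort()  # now [67]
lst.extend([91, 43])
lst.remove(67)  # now [91, 43]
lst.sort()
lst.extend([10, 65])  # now [43, 91, 10, 65]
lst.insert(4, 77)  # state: [43, 91, 10, 65, 77]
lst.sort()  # [10, 43, 65, 77, 91]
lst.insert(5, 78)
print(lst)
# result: [10, 43, 65, 77, 91, 78]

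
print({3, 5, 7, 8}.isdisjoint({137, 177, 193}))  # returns True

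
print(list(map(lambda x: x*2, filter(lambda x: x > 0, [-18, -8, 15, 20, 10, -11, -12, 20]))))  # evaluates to [30, 40, 20, 40]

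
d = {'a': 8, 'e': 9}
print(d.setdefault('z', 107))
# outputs 107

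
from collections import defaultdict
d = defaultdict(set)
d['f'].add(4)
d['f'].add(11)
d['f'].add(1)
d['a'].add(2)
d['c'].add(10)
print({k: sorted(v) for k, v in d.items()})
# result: {'f': [1, 4, 11], 'a': [2], 'c': [10]}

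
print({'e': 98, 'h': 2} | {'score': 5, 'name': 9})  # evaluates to {'e': 98, 'h': 2, 'score': 5, 'name': 9}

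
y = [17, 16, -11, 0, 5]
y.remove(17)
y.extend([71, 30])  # [16, -11, 0, 5, 71, 30]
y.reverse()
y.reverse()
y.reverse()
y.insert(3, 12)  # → [30, 71, 5, 12, 0, -11, 16]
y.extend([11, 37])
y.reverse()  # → [37, 11, 16, -11, 0, 12, 5, 71, 30]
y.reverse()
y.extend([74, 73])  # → [30, 71, 5, 12, 0, -11, 16, 11, 37, 74, 73]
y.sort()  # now [-11, 0, 5, 11, 12, 16, 30, 37, 71, 73, 74]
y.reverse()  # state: [74, 73, 71, 37, 30, 16, 12, 11, 5, 0, -11]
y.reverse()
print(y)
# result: [-11, 0, 5, 11, 12, 16, 30, 37, 71, 73, 74]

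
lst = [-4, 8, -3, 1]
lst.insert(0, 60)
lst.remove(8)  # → [60, -4, -3, 1]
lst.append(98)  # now [60, -4, -3, 1, 98]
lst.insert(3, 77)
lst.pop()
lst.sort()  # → [-4, -3, 1, 60, 77]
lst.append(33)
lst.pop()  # 33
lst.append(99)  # [-4, -3, 1, 60, 77, 99]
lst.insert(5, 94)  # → [-4, -3, 1, 60, 77, 94, 99]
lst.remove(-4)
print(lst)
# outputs [-3, 1, 60, 77, 94, 99]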